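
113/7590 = 113/7590 = 0.01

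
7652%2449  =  305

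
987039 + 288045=1275084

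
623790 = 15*41586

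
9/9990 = 1/1110 = 0.00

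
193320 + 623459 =816779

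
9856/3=3285+ 1/3   =  3285.33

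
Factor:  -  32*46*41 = -2^6*23^1*41^1 = - 60352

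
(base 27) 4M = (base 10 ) 130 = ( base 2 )10000010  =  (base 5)1010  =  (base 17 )7B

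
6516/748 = 8 + 133/187 = 8.71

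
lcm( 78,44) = 1716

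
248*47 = 11656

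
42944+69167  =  112111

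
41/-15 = - 41/15 = -2.73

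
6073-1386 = 4687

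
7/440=7/440 = 0.02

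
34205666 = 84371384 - 50165718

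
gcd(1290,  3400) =10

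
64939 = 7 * 9277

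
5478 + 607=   6085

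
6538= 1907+4631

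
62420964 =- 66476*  (- 939 ) 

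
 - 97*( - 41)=3977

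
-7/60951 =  - 1+60944/60951= -0.00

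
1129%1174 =1129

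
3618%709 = 73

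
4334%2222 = 2112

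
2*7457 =14914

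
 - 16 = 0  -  16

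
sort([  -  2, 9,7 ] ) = [ - 2,7, 9] 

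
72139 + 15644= 87783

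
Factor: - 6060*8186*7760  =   -2^7*3^1*5^2*  97^1 * 101^1*4093^1  =  - 384951561600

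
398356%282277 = 116079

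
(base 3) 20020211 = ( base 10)4558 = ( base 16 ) 11CE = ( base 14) 1938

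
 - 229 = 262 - 491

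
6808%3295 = 218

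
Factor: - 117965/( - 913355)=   29^( - 1)  *6299^( - 1)  *  23593^1 = 23593/182671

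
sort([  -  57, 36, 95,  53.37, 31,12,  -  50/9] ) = [ - 57,-50/9, 12,  31,36, 53.37, 95 ]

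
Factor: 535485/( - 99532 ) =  - 2^( - 2)*3^1*5^1*29^1*149^(-1 )*167^( - 1 )*  1231^1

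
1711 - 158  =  1553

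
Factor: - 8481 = -3^1 *11^1*257^1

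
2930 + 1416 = 4346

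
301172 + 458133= 759305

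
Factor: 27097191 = 3^2*11^1* 273709^1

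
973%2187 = 973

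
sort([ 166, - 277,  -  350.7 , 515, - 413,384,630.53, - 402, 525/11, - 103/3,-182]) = [ - 413, - 402, - 350.7, - 277 , - 182, - 103/3,525/11,166, 384, 515,630.53]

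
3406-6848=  - 3442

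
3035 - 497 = 2538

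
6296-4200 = 2096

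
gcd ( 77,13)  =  1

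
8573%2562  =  887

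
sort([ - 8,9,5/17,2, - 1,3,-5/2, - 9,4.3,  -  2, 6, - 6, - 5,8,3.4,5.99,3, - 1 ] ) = [ - 9, - 8, - 6, - 5, - 5/2, - 2, - 1, - 1,5/17,2,3,3,3.4,4.3,5.99, 6,  8,9]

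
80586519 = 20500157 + 60086362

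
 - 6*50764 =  - 304584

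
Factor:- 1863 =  - 3^4* 23^1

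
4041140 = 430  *9398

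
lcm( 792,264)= 792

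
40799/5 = 8159+4/5 = 8159.80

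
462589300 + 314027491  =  776616791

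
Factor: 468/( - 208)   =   - 2^(-2) * 3^2=-9/4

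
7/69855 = 7/69855 = 0.00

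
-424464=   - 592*717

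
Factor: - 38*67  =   - 2546=- 2^1 *19^1*67^1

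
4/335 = 4/335  =  0.01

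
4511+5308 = 9819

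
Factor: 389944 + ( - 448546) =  - 2^1*3^1*9767^1=- 58602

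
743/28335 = 743/28335 = 0.03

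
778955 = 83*9385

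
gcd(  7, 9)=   1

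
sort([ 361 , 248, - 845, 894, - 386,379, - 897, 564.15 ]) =[-897, - 845,  -  386, 248,  361, 379, 564.15,894] 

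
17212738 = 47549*362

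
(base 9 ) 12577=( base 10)8494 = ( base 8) 20456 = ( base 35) 6WO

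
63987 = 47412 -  - 16575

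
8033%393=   173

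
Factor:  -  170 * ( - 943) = 2^1 * 5^1*17^1*23^1*41^1= 160310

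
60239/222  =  271+77/222  =  271.35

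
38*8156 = 309928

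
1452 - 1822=-370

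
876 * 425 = 372300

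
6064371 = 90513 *67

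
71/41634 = 71/41634 = 0.00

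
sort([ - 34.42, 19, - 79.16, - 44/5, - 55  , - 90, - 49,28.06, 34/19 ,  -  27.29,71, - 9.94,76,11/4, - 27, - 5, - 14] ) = [  -  90,-79.16 , - 55,-49, - 34.42, - 27.29 , - 27,- 14  , - 9.94, - 44/5,-5,34/19,11/4,19, 28.06, 71,76] 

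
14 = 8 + 6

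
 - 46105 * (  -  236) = 10880780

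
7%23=7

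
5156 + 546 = 5702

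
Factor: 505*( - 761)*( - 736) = 2^5*5^1*23^1*101^1*761^1 = 282848480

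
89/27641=89/27641  =  0.00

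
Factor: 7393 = 7393^1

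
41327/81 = 41327/81 = 510.21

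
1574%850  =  724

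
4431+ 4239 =8670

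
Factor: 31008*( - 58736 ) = -2^9*3^1*17^1*19^1*3671^1 = -1821285888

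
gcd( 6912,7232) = 64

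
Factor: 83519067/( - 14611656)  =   - 27839689/4870552= - 2^(-3) * 2333^1 * 11933^1*608819^( - 1) 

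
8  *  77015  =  616120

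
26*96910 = 2519660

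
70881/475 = 149+106/475=149.22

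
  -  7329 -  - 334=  - 6995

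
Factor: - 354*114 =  - 2^2 * 3^2*19^1 *59^1= -40356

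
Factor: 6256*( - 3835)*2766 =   -  66361208160 = -  2^5*3^1*5^1 * 13^1*17^1*23^1*59^1 *461^1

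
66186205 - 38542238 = 27643967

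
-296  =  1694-1990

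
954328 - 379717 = 574611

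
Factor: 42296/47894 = 68/77  =  2^2 * 7^( - 1)*11^ (  -  1 )*17^1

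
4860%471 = 150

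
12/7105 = 12/7105 = 0.00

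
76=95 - 19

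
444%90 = 84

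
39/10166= 3/782=0.00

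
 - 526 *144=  - 75744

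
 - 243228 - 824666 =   -  1067894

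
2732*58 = 158456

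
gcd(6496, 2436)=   812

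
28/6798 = 14/3399=0.00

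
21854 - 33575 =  - 11721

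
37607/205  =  183 + 92/205 = 183.45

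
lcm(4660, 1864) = 9320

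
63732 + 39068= 102800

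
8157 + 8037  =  16194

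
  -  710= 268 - 978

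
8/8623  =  8/8623 = 0.00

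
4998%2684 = 2314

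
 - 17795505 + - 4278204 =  - 22073709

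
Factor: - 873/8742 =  - 2^( -1)*3^1*31^ ( - 1)*47^( - 1)*97^1= - 291/2914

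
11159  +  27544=38703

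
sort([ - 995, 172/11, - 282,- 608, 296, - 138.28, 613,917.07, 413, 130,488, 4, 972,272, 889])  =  [ - 995, - 608 ,  -  282, - 138.28 , 4, 172/11,  130, 272, 296, 413, 488,613,889, 917.07, 972 ]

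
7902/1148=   6 + 507/574 =6.88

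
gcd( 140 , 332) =4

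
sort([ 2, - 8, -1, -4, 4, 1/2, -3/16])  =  [-8, - 4, -1, - 3/16, 1/2, 2, 4]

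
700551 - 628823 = 71728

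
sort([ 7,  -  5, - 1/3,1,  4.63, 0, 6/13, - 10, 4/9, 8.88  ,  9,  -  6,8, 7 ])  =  [ - 10,  -  6,-5, - 1/3, 0,4/9, 6/13,  1,4.63,7, 7,8,8.88,  9]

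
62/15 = 62/15 =4.13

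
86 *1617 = 139062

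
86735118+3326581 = 90061699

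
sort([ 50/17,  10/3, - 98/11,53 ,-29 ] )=[ - 29, - 98/11,50/17, 10/3, 53]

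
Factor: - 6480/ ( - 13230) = 24/49=2^3*3^1 * 7^(  -  2) 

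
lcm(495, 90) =990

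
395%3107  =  395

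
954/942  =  159/157 = 1.01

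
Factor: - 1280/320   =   - 4  =  - 2^2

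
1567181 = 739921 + 827260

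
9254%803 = 421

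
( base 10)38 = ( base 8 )46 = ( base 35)13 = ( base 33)15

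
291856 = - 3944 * ( - 74)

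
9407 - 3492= 5915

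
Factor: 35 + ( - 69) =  - 34 = - 2^1*17^1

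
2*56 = 112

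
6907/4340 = 6907/4340  =  1.59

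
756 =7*108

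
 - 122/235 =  - 1 + 113/235 = - 0.52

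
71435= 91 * 785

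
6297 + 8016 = 14313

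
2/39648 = 1/19824 = 0.00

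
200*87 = 17400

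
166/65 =2 + 36/65 = 2.55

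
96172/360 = 24043/90   =  267.14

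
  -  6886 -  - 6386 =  - 500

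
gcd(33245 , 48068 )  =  61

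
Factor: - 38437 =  - 7^1 * 17^2*19^1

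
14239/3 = 14239/3 = 4746.33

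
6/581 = 6/581 = 0.01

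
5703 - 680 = 5023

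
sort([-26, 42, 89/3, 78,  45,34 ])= [ - 26,89/3, 34,42, 45,78]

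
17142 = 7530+9612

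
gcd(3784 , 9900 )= 44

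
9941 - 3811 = 6130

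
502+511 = 1013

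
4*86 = 344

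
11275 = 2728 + 8547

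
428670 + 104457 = 533127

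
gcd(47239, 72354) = 1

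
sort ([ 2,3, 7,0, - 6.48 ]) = [ - 6.48, 0, 2,  3,7] 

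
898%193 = 126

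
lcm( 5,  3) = 15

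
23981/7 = 23981/7 = 3425.86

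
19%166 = 19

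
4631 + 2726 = 7357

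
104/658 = 52/329 = 0.16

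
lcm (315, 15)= 315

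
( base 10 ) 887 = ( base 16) 377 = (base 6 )4035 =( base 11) 737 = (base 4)31313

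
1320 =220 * 6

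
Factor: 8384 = 2^6*131^1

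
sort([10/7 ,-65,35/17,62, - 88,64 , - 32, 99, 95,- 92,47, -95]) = [ - 95, - 92, - 88, - 65 , - 32, 10/7, 35/17,47,62, 64,95, 99 ]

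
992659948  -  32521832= 960138116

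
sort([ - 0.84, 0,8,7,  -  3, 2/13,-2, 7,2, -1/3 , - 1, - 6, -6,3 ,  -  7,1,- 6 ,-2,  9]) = [- 7,-6, - 6,-6,-3,- 2,  -  2, - 1 , - 0.84,  -  1/3,0,2/13, 1,  2,3,7,7,8,  9] 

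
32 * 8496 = 271872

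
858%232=162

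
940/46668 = 235/11667 = 0.02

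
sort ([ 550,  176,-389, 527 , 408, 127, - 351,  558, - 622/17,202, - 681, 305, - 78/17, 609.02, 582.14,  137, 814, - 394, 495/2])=[ - 681,  -  394, - 389,  -  351, - 622/17, - 78/17 , 127,137,  176, 202 , 495/2 , 305, 408, 527 , 550,558,582.14, 609.02, 814]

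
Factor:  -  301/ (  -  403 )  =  7^1 * 13^( - 1)* 31^(-1)*43^1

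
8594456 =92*93418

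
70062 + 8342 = 78404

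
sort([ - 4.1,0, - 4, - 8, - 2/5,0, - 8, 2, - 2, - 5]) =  [ - 8, - 8, - 5,  -  4.1, - 4,-2, - 2/5,0,  0,2]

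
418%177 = 64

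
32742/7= 32742/7 =4677.43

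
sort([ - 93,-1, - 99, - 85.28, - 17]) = [ - 99, - 93, - 85.28, - 17, - 1] 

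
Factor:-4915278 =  - 2^1*3^2*17^1*16063^1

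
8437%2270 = 1627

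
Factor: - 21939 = - 3^1*71^1*103^1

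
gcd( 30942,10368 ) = 162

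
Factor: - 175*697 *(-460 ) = 56108500 = 2^2*5^3*7^1*17^1 * 23^1 * 41^1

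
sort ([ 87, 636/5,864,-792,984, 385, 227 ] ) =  [ - 792, 87, 636/5,227, 385, 864, 984]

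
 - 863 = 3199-4062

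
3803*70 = 266210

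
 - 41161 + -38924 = - 80085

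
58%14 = 2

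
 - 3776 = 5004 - 8780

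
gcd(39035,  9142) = 1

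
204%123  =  81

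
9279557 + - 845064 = 8434493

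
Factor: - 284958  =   - 2^1 * 3^4*1759^1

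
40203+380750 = 420953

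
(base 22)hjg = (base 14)322a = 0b10000111010110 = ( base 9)12784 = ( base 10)8662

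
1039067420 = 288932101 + 750135319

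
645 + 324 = 969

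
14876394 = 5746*2589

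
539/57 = 539/57 = 9.46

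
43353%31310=12043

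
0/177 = 0 = 0.00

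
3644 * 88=320672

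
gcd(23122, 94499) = 1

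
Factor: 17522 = 2^1*8761^1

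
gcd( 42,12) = 6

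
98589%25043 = 23460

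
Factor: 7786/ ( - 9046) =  - 17^1 * 229^1*4523^( - 1 ) = - 3893/4523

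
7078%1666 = 414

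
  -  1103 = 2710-3813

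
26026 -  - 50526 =76552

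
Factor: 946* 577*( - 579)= - 2^1*3^1 * 11^1*43^1*193^1*577^1  =  - 316042518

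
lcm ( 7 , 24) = 168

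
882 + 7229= 8111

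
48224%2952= 992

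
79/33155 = 79/33155 = 0.00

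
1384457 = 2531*547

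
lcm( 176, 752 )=8272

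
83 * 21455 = 1780765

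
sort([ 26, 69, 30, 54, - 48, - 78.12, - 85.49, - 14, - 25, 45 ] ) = [ - 85.49, - 78.12, - 48, - 25,-14, 26, 30, 45,54,69 ] 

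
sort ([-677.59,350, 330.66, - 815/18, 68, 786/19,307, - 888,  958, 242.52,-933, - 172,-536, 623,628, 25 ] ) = [-933, - 888, - 677.59, - 536, - 172, - 815/18, 25,786/19,68,242.52, 307, 330.66, 350, 623, 628, 958 ]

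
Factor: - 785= - 5^1 * 157^1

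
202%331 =202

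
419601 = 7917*53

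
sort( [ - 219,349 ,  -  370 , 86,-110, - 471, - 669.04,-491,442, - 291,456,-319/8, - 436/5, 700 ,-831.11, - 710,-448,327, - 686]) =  [ - 831.11, - 710, -686 ,-669.04,-491, - 471,-448,  -  370, - 291, - 219 ,-110, - 436/5, - 319/8,86, 327,  349,442,456,700]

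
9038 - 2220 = 6818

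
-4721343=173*(- 27291)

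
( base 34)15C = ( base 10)1338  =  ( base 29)1h4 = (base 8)2472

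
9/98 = 9/98 = 0.09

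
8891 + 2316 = 11207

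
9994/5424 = 1 + 2285/2712 = 1.84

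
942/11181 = 314/3727 = 0.08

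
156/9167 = 156/9167 = 0.02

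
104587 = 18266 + 86321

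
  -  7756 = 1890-9646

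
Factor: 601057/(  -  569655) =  - 3^( - 2) * 5^( - 1 )*67^1*8971^1*12659^( - 1) 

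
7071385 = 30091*235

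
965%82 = 63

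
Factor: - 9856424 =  - 2^3*691^1*1783^1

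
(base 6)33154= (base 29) 5DO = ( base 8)10776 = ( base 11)3508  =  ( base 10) 4606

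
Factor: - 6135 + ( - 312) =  - 3^1*7^1*307^1= - 6447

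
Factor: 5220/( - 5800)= - 9/10 = - 2^( -1)*3^2*5^ ( -1)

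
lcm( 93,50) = 4650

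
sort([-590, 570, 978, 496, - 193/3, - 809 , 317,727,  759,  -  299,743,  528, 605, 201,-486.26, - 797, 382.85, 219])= [ - 809,-797, -590, - 486.26, - 299,-193/3, 201, 219, 317 , 382.85,496, 528, 570, 605,727, 743,759, 978]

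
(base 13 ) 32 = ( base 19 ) 23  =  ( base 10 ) 41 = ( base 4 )221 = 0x29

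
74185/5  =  14837 = 14837.00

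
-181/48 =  - 4 + 11/48 = - 3.77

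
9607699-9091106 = 516593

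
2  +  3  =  5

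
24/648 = 1/27  =  0.04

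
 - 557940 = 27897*( - 20 ) 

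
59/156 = 59/156 = 0.38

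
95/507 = 95/507 = 0.19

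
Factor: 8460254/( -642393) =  - 2^1*3^( - 2 )*11^1*17^1* 137^(-1)* 521^ (- 1 )*22621^1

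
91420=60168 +31252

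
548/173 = 548/173=3.17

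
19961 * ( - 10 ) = -199610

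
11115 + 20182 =31297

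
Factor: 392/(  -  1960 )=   -  5^( - 1)  =  - 1/5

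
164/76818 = 82/38409 = 0.00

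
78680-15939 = 62741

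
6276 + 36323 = 42599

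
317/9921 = 317/9921 = 0.03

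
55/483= 55/483 = 0.11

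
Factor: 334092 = 2^2*3^1*11^1*2531^1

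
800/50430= 80/5043=0.02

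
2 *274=548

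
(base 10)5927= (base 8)13447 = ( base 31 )656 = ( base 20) EG7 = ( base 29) 71b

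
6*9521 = 57126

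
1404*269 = 377676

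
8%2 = 0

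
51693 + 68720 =120413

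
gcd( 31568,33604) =4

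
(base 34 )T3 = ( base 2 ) 1111011101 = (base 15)45e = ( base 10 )989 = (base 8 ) 1735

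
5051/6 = 841 + 5/6 = 841.83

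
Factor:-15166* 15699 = -238091034 = - 2^1*3^1*5233^1*7583^1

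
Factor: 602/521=2^1*7^1* 43^1 * 521^( - 1)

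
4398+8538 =12936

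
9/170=9/170  =  0.05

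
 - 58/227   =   - 1 + 169/227 =- 0.26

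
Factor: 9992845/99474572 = 2^( - 2)*5^1*151^( - 1) * 157^ ( - 1)*1049^( - 1)*1998569^1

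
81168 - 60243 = 20925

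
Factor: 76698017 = 11^1*6972547^1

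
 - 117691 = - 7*16813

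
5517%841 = 471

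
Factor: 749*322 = 241178 = 2^1 * 7^2*23^1*107^1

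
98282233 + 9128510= 107410743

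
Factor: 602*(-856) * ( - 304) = 2^8*7^1 * 19^1*43^1*107^1 = 156654848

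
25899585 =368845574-342945989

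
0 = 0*783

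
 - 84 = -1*84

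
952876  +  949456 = 1902332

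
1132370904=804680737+327690167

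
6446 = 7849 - 1403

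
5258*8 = 42064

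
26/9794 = 13/4897 = 0.00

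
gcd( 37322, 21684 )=2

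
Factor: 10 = 2^1*5^1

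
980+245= 1225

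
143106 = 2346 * 61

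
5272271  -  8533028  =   - 3260757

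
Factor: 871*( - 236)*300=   -  2^4*3^1 * 5^2*13^1*59^1*67^1=- 61666800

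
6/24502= 3/12251 = 0.00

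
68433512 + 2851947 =71285459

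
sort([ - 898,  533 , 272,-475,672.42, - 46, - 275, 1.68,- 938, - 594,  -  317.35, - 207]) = [ - 938,-898,  -  594, -475,- 317.35,-275, - 207, - 46,1.68, 272,533,672.42]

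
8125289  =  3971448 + 4153841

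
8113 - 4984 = 3129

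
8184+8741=16925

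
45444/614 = 22722/307 = 74.01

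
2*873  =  1746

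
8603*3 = 25809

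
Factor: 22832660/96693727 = 2^2*5^1*13^ ( - 1) *1753^ ( - 1)*4243^( - 1)*1141633^1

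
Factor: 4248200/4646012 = 2^1*5^2*7^( - 1 )*11^1 *73^( - 1 )*1931^1  *2273^( - 1)= 1062050/1161503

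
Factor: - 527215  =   - 5^1 * 13^1 *8111^1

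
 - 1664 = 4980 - 6644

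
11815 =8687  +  3128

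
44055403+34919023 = 78974426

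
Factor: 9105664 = 2^8* 35569^1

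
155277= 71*2187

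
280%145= 135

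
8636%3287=2062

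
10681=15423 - 4742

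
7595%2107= 1274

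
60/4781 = 60/4781  =  0.01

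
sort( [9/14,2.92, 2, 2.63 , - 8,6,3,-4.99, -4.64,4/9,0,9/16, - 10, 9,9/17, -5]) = [- 10, - 8, - 5, -4.99, -4.64 , 0 , 4/9,9/17, 9/16 , 9/14, 2, 2.63,2.92,3 , 6,9 ]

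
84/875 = 12/125 = 0.10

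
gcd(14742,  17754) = 6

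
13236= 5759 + 7477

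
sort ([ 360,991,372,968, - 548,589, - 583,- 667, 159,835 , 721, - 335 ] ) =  [  -  667, - 583,  -  548 ,- 335,159, 360,372,589, 721,835,968,991 ]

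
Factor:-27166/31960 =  - 2^( - 2 )*5^(-1) * 17^1 =- 17/20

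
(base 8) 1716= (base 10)974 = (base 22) 206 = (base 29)14H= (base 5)12344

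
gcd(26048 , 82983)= 1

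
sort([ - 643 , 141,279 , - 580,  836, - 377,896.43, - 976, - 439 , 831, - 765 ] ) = [ - 976, - 765, - 643,  -  580, - 439, - 377, 141,279,831  ,  836, 896.43]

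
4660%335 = 305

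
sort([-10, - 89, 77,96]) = [  -  89 , - 10,  77 , 96]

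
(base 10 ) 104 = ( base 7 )206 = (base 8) 150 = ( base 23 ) 4C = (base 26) 40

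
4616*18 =83088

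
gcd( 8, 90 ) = 2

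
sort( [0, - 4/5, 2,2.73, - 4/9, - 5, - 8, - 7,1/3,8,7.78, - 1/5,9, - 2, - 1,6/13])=[ - 8, - 7, - 5, - 2, - 1, - 4/5, -4/9 , - 1/5, 0,  1/3,6/13,2, 2.73, 7.78,8,9]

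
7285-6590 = 695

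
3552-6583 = - 3031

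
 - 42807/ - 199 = 215 + 22/199 = 215.11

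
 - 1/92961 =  - 1/92961 = -0.00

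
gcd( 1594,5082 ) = 2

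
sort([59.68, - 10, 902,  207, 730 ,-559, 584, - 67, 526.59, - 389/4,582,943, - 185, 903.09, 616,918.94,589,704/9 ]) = [ - 559, - 185, - 389/4,-67 , - 10 , 59.68,704/9,207,  526.59, 582, 584, 589, 616,730, 902,903.09, 918.94, 943]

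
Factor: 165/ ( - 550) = -3/10= -2^( - 1 )*3^1*5^( - 1)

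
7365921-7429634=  - 63713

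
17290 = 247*70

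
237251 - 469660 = -232409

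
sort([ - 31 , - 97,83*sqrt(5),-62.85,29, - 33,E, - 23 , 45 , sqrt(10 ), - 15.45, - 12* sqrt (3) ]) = [-97, - 62.85,-33 , - 31, - 23 , - 12*sqrt(3), - 15.45,E,sqrt ( 10),29,45,83*sqrt(5)]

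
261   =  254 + 7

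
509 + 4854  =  5363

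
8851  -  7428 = 1423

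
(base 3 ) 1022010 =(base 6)4220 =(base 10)948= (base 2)1110110100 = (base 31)ui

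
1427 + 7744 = 9171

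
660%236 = 188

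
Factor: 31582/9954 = 3^(-2)*7^( - 1) * 79^( - 1 )*15791^1 =15791/4977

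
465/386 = 465/386 = 1.20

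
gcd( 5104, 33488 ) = 16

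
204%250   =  204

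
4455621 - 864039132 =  - 859583511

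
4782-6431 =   -  1649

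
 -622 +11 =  - 611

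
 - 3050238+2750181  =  - 300057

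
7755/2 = 3877 + 1/2=3877.50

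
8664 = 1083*8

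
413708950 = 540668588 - 126959638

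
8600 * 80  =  688000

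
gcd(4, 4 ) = 4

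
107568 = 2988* 36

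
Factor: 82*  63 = 5166 = 2^1*3^2*7^1*41^1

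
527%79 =53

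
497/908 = 497/908 = 0.55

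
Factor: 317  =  317^1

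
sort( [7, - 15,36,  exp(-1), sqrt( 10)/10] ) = [-15,sqrt(10 ) /10,exp( - 1 ),7, 36] 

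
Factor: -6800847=-3^1*23^1*98563^1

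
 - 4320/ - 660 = 6+6/11= 6.55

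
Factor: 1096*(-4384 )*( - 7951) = 2^8*137^2 * 7951^1 =38203473664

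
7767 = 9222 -1455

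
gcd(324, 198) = 18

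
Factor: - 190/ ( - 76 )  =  2^(-1)*5^1 =5/2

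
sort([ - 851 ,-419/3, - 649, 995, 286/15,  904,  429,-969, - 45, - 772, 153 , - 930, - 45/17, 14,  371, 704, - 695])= [ - 969, - 930, - 851,-772, - 695 , - 649, - 419/3, - 45, - 45/17, 14,286/15, 153, 371,  429, 704 , 904,995]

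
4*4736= 18944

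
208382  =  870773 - 662391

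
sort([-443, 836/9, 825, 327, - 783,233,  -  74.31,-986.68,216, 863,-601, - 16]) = [ - 986.68,-783, - 601,  -  443, - 74.31, - 16, 836/9, 216, 233, 327, 825,863 ]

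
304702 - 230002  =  74700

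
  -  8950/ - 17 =8950/17 = 526.47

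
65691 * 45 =2956095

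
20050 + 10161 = 30211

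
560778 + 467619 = 1028397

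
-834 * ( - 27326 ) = 22789884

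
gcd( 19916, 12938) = 2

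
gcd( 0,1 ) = 1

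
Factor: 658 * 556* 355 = 129876040 = 2^3*5^1* 7^1*47^1*71^1*139^1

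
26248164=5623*4668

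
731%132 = 71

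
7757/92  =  7757/92=84.32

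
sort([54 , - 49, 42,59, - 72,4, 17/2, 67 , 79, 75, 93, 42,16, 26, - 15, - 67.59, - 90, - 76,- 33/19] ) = [ - 90, - 76, - 72, - 67.59,  -  49, - 15,- 33/19, 4, 17/2,16 , 26, 42,42, 54, 59, 67,75, 79 , 93] 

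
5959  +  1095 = 7054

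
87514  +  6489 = 94003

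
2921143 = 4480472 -1559329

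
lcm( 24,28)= 168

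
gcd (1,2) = 1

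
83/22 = 83/22= 3.77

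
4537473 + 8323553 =12861026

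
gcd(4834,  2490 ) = 2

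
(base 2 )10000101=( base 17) 7E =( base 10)133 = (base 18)77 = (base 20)6D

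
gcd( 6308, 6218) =2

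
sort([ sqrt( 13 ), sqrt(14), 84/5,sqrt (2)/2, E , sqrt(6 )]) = [ sqrt(2) /2,sqrt (6), E, sqrt(13),sqrt(14), 84/5 ]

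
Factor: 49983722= 2^1 *24991861^1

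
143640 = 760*189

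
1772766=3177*558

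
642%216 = 210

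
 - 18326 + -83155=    - 101481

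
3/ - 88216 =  - 1+88213/88216 = -0.00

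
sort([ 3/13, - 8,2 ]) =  [ - 8, 3/13, 2]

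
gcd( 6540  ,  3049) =1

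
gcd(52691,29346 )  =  1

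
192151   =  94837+97314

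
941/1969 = 941/1969   =  0.48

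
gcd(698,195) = 1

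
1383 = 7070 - 5687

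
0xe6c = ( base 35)30h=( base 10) 3692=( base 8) 7154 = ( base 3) 12001202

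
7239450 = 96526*75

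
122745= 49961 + 72784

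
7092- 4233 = 2859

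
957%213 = 105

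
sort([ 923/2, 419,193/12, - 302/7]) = [ - 302/7, 193/12, 419,923/2 ] 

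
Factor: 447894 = 2^1 * 3^2*149^1*167^1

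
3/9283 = 3/9283 = 0.00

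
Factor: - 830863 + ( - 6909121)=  - 7739984 = - 2^4*7^1 * 29^1*2383^1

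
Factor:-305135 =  - 5^1*61027^1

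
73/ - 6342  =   - 73/6342=- 0.01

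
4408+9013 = 13421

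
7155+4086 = 11241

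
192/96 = 2 = 2.00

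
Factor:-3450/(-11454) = 5^2 * 83^(-1 ) = 25/83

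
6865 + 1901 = 8766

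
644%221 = 202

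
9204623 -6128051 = 3076572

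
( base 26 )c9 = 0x141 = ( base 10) 321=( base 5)2241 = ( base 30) al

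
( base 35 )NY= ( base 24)1AN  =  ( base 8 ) 1507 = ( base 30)rt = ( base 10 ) 839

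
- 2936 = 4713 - 7649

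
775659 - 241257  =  534402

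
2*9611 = 19222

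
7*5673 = 39711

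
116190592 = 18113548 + 98077044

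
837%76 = 1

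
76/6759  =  76/6759 = 0.01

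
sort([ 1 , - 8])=[-8,1] 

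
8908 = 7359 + 1549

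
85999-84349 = 1650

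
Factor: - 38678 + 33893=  - 3^1*5^1*11^1* 29^1 = - 4785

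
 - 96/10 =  - 48/5 = - 9.60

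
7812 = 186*42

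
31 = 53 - 22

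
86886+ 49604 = 136490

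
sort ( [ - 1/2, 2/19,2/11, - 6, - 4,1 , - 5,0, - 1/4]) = [ -6,-5, -4, - 1/2,  -  1/4, 0 , 2/19, 2/11, 1]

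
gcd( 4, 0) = 4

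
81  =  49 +32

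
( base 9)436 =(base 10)357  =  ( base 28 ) cl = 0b101100101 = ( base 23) fc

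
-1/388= -1 + 387/388=- 0.00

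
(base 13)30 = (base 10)39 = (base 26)1d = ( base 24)1f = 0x27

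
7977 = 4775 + 3202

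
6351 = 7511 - 1160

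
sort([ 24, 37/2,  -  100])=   [ - 100,37/2, 24]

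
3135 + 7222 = 10357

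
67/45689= 67/45689  =  0.00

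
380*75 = 28500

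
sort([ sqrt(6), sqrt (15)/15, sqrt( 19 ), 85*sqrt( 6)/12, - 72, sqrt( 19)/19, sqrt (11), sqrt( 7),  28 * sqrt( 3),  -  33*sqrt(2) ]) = [- 72, - 33*sqrt( 2),sqrt( 19 ) /19,  sqrt( 15 ) /15, sqrt( 6), sqrt( 7),sqrt( 11 ),sqrt( 19 ), 85*sqrt( 6)/12,  28 * sqrt( 3)] 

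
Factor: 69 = 3^1 * 23^1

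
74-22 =52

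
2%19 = 2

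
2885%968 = 949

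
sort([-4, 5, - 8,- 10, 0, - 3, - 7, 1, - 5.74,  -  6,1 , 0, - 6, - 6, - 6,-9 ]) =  [ - 10,-9, - 8, - 7, - 6, - 6,-6, - 6, - 5.74, - 4,- 3 , 0, 0, 1, 1,5]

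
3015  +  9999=13014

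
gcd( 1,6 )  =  1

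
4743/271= 17+136/271 = 17.50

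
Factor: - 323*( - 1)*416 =2^5*13^1 * 17^1 * 19^1 = 134368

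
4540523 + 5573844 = 10114367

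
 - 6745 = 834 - 7579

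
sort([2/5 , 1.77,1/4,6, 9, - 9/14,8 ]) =[ - 9/14,1/4,2/5,  1.77, 6, 8, 9]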